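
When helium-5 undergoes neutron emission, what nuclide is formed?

Neutron emission: mass number changes by -1, atomic number by +0.
A: 5 − 1 = 4; Z: 2 = 2.
Z = 2 is helium, so the daughter is helium-4.

He-4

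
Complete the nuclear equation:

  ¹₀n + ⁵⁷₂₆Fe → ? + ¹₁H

Mn-57

Conserve mass number: 1 + 57 = A + 1, so A = 57.
Conserve atomic number: 0 + 26 = Z + 1, so Z = 25.
Z = 25 is manganese, so the species is ⁵⁷₂₅Mn.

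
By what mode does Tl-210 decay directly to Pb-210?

ΔA = 210 − 210 = 0; ΔZ = 82 − 81 = +1.
A is unchanged and Z rises by 1 — a neutron has become a proton (β⁻ decay).

beta-minus decay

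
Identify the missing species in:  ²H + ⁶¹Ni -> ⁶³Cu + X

Conserve mass number: 2 + 61 = 63 + A, so A = 0.
Conserve atomic number: 1 + 28 = 29 + Z, so Z = 0.
A = 0 and Z = 0 is γ — a gamma ray.

gamma ray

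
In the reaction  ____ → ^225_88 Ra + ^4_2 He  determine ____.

Th-229

Conserve mass number: A = 225 + 4, so A = 229.
Conserve atomic number: Z = 88 + 2, so Z = 90.
Z = 90 is thorium, so the species is ^229_90 Th.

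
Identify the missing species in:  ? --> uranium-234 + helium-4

Pu-238

Conserve mass number: A = 234 + 4, so A = 238.
Conserve atomic number: Z = 92 + 2, so Z = 94.
Z = 94 is plutonium, so the species is plutonium-238.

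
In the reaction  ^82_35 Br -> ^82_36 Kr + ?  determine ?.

beta-minus particle

Conserve mass number: 82 = 82 + A, so A = 0.
Conserve atomic number: 35 = 36 + Z, so Z = -1.
A = 0 and Z = -1 is ^0_-1 e — a beta-minus particle.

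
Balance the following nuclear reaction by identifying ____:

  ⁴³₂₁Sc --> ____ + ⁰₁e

Ca-43

Conserve mass number: 43 = A + 0, so A = 43.
Conserve atomic number: 21 = Z + 1, so Z = 20.
Z = 20 is calcium, so the species is ⁴³₂₀Ca.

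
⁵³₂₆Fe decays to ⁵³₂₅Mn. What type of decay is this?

ΔA = 53 − 53 = 0; ΔZ = 25 − 26 = -1.
A is unchanged and Z drops by 1 — a proton has become a neutron (β⁺ emission or electron capture).

beta-plus decay or electron capture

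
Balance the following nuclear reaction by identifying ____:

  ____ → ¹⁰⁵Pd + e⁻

Conserve mass number: A = 105 + 0, so A = 105.
Conserve atomic number: Z = 46 − 1, so Z = 45.
Z = 45 is rhodium, so the species is ¹⁰⁵Rh.

Rh-105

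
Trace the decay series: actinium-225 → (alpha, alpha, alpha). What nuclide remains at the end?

Start: (A, Z) = (225, 89).
After α: (221, 87).
After α: (217, 85).
After α: (213, 83).
Z = 83 is bismuth.

Bi-213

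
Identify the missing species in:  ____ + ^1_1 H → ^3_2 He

deuteron

Conserve mass number: A + 1 = 3, so A = 2.
Conserve atomic number: Z + 1 = 2, so Z = 1.
A = 2 and Z = 1 is ^2_1 H — a deuteron.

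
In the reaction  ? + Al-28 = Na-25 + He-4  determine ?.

Conserve mass number: A + 28 = 25 + 4, so A = 1.
Conserve atomic number: Z + 13 = 11 + 2, so Z = 0.
A = 1 and Z = 0 is n — a neutron.

neutron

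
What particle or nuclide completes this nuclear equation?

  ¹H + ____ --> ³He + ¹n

Conserve mass number: 1 + A = 3 + 1, so A = 3.
Conserve atomic number: 1 + Z = 2 + 0, so Z = 1.
A = 3 and Z = 1 is ³H — a triton.

triton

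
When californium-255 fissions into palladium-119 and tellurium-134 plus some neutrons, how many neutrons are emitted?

Conserve mass number: 255 = 119 + 134 + k, so k = 255 − 253 = 2.
Check atomic number: 98 = 46 + 52 + 0 = 98. ✓

2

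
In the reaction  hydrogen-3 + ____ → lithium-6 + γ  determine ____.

Conserve mass number: 3 + A = 6 + 0, so A = 3.
Conserve atomic number: 1 + Z = 3 + 0, so Z = 2.
Z = 2 is helium, so the species is helium-3.

He-3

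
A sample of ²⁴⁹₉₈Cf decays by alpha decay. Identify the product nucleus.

Cm-245

Alpha decay: mass number changes by -4, atomic number by -2.
A: 249 − 4 = 245; Z: 98 − 2 = 96.
Z = 96 is curium, so the daughter is ²⁴⁵₉₆Cm.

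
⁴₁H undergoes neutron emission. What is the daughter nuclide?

H-3

Neutron emission: mass number changes by -1, atomic number by +0.
A: 4 − 1 = 3; Z: 1 = 1.
Z = 1 is hydrogen, so the daughter is ³₁H.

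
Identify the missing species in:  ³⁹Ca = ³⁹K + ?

positron

Conserve mass number: 39 = 39 + A, so A = 0.
Conserve atomic number: 20 = 19 + Z, so Z = 1.
A = 0 and Z = 1 is e⁺ — a positron.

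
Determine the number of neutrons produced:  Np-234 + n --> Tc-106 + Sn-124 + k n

5

Conserve mass number: 235 = 106 + 124 + k, so k = 235 − 230 = 5.
Check atomic number: 93 = 43 + 50 + 0 = 93. ✓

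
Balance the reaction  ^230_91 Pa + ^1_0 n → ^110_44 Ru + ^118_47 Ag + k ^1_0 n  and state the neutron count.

3

Conserve mass number: 231 = 110 + 118 + k, so k = 231 − 228 = 3.
Check atomic number: 91 = 44 + 47 + 0 = 91. ✓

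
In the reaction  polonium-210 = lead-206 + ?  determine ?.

Conserve mass number: 210 = 206 + A, so A = 4.
Conserve atomic number: 84 = 82 + Z, so Z = 2.
A = 4 and Z = 2 is helium-4 — an alpha particle.

alpha particle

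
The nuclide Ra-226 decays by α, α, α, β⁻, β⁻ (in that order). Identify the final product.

Po-214

Start: (A, Z) = (226, 88).
After α: (222, 86).
After α: (218, 84).
After α: (214, 82).
After β⁻: (214, 83).
After β⁻: (214, 84).
Z = 84 is polonium.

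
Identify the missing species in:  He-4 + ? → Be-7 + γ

He-3

Conserve mass number: 4 + A = 7 + 0, so A = 3.
Conserve atomic number: 2 + Z = 4 + 0, so Z = 2.
Z = 2 is helium, so the species is He-3.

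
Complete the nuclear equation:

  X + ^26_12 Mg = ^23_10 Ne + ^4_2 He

neutron

Conserve mass number: A + 26 = 23 + 4, so A = 1.
Conserve atomic number: Z + 12 = 10 + 2, so Z = 0.
A = 1 and Z = 0 is ^1_0 n — a neutron.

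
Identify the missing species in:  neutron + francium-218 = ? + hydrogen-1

Rn-218

Conserve mass number: 1 + 218 = A + 1, so A = 218.
Conserve atomic number: 0 + 87 = Z + 1, so Z = 86.
Z = 86 is radon, so the species is radon-218.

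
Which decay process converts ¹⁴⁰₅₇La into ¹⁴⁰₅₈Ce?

ΔA = 140 − 140 = 0; ΔZ = 58 − 57 = +1.
A is unchanged and Z rises by 1 — a neutron has become a proton (β⁻ decay).

beta-minus decay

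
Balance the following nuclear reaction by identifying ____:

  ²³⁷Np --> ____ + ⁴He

Pa-233

Conserve mass number: 237 = A + 4, so A = 233.
Conserve atomic number: 93 = Z + 2, so Z = 91.
Z = 91 is protactinium, so the species is ²³³Pa.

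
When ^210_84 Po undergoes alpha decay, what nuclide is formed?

Alpha decay: mass number changes by -4, atomic number by -2.
A: 210 − 4 = 206; Z: 84 − 2 = 82.
Z = 82 is lead, so the daughter is ^206_82 Pb.

Pb-206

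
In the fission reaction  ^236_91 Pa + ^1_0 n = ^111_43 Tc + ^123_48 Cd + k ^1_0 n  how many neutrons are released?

3

Conserve mass number: 237 = 111 + 123 + k, so k = 237 − 234 = 3.
Check atomic number: 91 = 43 + 48 + 0 = 91. ✓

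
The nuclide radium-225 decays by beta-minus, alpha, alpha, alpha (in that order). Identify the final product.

Bi-213

Start: (A, Z) = (225, 88).
After β⁻: (225, 89).
After α: (221, 87).
After α: (217, 85).
After α: (213, 83).
Z = 83 is bismuth.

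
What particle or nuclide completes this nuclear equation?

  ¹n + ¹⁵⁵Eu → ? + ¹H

Sm-155

Conserve mass number: 1 + 155 = A + 1, so A = 155.
Conserve atomic number: 0 + 63 = Z + 1, so Z = 62.
Z = 62 is samarium, so the species is ¹⁵⁵Sm.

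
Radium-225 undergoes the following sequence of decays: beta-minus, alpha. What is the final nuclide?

Fr-221

Start: (A, Z) = (225, 88).
After β⁻: (225, 89).
After α: (221, 87).
Z = 87 is francium.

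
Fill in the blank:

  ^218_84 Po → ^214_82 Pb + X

Conserve mass number: 218 = 214 + A, so A = 4.
Conserve atomic number: 84 = 82 + Z, so Z = 2.
A = 4 and Z = 2 is ^4_2 He — an alpha particle.

alpha particle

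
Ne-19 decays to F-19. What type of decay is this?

beta-plus decay or electron capture

ΔA = 19 − 19 = 0; ΔZ = 9 − 10 = -1.
A is unchanged and Z drops by 1 — a proton has become a neutron (β⁺ emission or electron capture).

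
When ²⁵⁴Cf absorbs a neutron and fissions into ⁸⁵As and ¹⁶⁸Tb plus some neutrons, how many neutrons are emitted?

2

Conserve mass number: 255 = 85 + 168 + k, so k = 255 − 253 = 2.
Check atomic number: 98 = 33 + 65 + 0 = 98. ✓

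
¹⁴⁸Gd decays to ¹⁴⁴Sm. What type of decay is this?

ΔA = 144 − 148 = -4; ΔZ = 62 − 64 = -2.
A drops by 4 and Z drops by 2 — the signature of alpha emission.

alpha decay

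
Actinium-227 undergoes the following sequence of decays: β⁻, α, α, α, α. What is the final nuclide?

Pb-211

Start: (A, Z) = (227, 89).
After β⁻: (227, 90).
After α: (223, 88).
After α: (219, 86).
After α: (215, 84).
After α: (211, 82).
Z = 82 is lead.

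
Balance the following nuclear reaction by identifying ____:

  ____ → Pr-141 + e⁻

Conserve mass number: A = 141 + 0, so A = 141.
Conserve atomic number: Z = 59 − 1, so Z = 58.
Z = 58 is cerium, so the species is Ce-141.

Ce-141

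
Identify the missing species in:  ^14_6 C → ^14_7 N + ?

Conserve mass number: 14 = 14 + A, so A = 0.
Conserve atomic number: 6 = 7 + Z, so Z = -1.
A = 0 and Z = -1 is ^0_-1 e — a beta-minus particle.

beta-minus particle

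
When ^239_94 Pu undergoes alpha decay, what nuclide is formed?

U-235

Alpha decay: mass number changes by -4, atomic number by -2.
A: 239 − 4 = 235; Z: 94 − 2 = 92.
Z = 92 is uranium, so the daughter is ^235_92 U.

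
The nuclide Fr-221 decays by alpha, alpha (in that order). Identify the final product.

Bi-213

Start: (A, Z) = (221, 87).
After α: (217, 85).
After α: (213, 83).
Z = 83 is bismuth.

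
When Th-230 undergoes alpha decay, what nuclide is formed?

Alpha decay: mass number changes by -4, atomic number by -2.
A: 230 − 4 = 226; Z: 90 − 2 = 88.
Z = 88 is radium, so the daughter is Ra-226.

Ra-226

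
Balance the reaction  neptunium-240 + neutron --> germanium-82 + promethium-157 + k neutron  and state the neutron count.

2

Conserve mass number: 241 = 82 + 157 + k, so k = 241 − 239 = 2.
Check atomic number: 93 = 32 + 61 + 0 = 93. ✓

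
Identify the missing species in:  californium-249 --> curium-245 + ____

Conserve mass number: 249 = 245 + A, so A = 4.
Conserve atomic number: 98 = 96 + Z, so Z = 2.
A = 4 and Z = 2 is helium-4 — an alpha particle.

alpha particle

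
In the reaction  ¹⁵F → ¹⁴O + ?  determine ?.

Conserve mass number: 15 = 14 + A, so A = 1.
Conserve atomic number: 9 = 8 + Z, so Z = 1.
A = 1 and Z = 1 is ¹H — a proton.

proton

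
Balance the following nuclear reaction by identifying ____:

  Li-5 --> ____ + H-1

He-4

Conserve mass number: 5 = A + 1, so A = 4.
Conserve atomic number: 3 = Z + 1, so Z = 2.
A = 4 and Z = 2 is He-4 — an alpha particle.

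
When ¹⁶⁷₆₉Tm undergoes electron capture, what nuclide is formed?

Electron capture: mass number changes by +0, atomic number by -1.
A: 167 = 167; Z: 69 − 1 = 68.
Z = 68 is erbium, so the daughter is ¹⁶⁷₆₈Er.

Er-167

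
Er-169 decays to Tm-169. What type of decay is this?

ΔA = 169 − 169 = 0; ΔZ = 69 − 68 = +1.
A is unchanged and Z rises by 1 — a neutron has become a proton (β⁻ decay).

beta-minus decay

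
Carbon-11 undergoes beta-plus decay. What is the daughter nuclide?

Beta-plus decay: mass number changes by +0, atomic number by -1.
A: 11 = 11; Z: 6 − 1 = 5.
Z = 5 is boron, so the daughter is boron-11.

B-11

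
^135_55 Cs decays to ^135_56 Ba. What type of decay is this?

ΔA = 135 − 135 = 0; ΔZ = 56 − 55 = +1.
A is unchanged and Z rises by 1 — a neutron has become a proton (β⁻ decay).

beta-minus decay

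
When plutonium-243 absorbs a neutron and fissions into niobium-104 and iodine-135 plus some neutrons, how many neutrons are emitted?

Conserve mass number: 244 = 104 + 135 + k, so k = 244 − 239 = 5.
Check atomic number: 94 = 41 + 53 + 0 = 94. ✓

5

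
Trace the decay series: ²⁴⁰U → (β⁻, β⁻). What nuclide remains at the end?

Pu-240

Start: (A, Z) = (240, 92).
After β⁻: (240, 93).
After β⁻: (240, 94).
Z = 94 is plutonium.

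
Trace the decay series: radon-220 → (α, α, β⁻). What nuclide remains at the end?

Start: (A, Z) = (220, 86).
After α: (216, 84).
After α: (212, 82).
After β⁻: (212, 83).
Z = 83 is bismuth.

Bi-212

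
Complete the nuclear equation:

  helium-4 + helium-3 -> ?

Conserve mass number: 4 + 3 = A, so A = 7.
Conserve atomic number: 2 + 2 = Z, so Z = 4.
Z = 4 is beryllium, so the species is beryllium-7.

Be-7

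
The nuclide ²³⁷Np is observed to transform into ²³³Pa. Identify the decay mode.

alpha decay

ΔA = 233 − 237 = -4; ΔZ = 91 − 93 = -2.
A drops by 4 and Z drops by 2 — the signature of alpha emission.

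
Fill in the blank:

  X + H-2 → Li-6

alpha particle

Conserve mass number: A + 2 = 6, so A = 4.
Conserve atomic number: Z + 1 = 3, so Z = 2.
A = 4 and Z = 2 is He-4 — an alpha particle.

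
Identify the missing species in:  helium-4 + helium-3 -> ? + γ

Be-7

Conserve mass number: 4 + 3 = A + 0, so A = 7.
Conserve atomic number: 2 + 2 = Z + 0, so Z = 4.
Z = 4 is beryllium, so the species is beryllium-7.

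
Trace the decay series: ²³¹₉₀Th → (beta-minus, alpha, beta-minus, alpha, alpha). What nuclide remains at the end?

Start: (A, Z) = (231, 90).
After β⁻: (231, 91).
After α: (227, 89).
After β⁻: (227, 90).
After α: (223, 88).
After α: (219, 86).
Z = 86 is radon.

Rn-219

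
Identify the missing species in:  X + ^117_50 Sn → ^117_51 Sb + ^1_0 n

Conserve mass number: A + 117 = 117 + 1, so A = 1.
Conserve atomic number: Z + 50 = 51 + 0, so Z = 1.
A = 1 and Z = 1 is ^1_1 H — a proton.

proton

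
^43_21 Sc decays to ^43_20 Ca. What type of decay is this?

ΔA = 43 − 43 = 0; ΔZ = 20 − 21 = -1.
A is unchanged and Z drops by 1 — a proton has become a neutron (β⁺ emission or electron capture).

beta-plus decay or electron capture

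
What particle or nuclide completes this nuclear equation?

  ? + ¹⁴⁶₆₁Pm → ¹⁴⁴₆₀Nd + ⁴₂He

Conserve mass number: A + 146 = 144 + 4, so A = 2.
Conserve atomic number: Z + 61 = 60 + 2, so Z = 1.
A = 2 and Z = 1 is ²₁H — a deuteron.

deuteron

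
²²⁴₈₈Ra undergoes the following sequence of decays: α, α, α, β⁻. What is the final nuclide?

Bi-212

Start: (A, Z) = (224, 88).
After α: (220, 86).
After α: (216, 84).
After α: (212, 82).
After β⁻: (212, 83).
Z = 83 is bismuth.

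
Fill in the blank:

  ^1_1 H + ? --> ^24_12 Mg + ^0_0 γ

Conserve mass number: 1 + A = 24 + 0, so A = 23.
Conserve atomic number: 1 + Z = 12 + 0, so Z = 11.
Z = 11 is sodium, so the species is ^23_11 Na.

Na-23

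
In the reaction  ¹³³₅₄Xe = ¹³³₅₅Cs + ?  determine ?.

Conserve mass number: 133 = 133 + A, so A = 0.
Conserve atomic number: 54 = 55 + Z, so Z = -1.
A = 0 and Z = -1 is ⁰₋₁e — a beta-minus particle.

beta-minus particle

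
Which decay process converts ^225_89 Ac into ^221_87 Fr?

alpha decay

ΔA = 221 − 225 = -4; ΔZ = 87 − 89 = -2.
A drops by 4 and Z drops by 2 — the signature of alpha emission.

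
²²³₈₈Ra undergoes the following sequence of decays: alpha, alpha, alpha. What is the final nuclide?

Pb-211

Start: (A, Z) = (223, 88).
After α: (219, 86).
After α: (215, 84).
After α: (211, 82).
Z = 82 is lead.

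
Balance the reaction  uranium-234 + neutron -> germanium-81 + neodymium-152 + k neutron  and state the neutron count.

2

Conserve mass number: 235 = 81 + 152 + k, so k = 235 − 233 = 2.
Check atomic number: 92 = 32 + 60 + 0 = 92. ✓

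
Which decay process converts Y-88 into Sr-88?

beta-plus decay or electron capture

ΔA = 88 − 88 = 0; ΔZ = 38 − 39 = -1.
A is unchanged and Z drops by 1 — a proton has become a neutron (β⁺ emission or electron capture).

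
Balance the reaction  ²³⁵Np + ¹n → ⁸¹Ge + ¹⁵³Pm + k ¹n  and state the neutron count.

2

Conserve mass number: 236 = 81 + 153 + k, so k = 236 − 234 = 2.
Check atomic number: 93 = 32 + 61 + 0 = 93. ✓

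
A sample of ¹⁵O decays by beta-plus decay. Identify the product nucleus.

Beta-plus decay: mass number changes by +0, atomic number by -1.
A: 15 = 15; Z: 8 − 1 = 7.
Z = 7 is nitrogen, so the daughter is ¹⁵N.

N-15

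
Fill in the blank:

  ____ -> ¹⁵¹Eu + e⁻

Conserve mass number: A = 151 + 0, so A = 151.
Conserve atomic number: Z = 63 − 1, so Z = 62.
Z = 62 is samarium, so the species is ¹⁵¹Sm.

Sm-151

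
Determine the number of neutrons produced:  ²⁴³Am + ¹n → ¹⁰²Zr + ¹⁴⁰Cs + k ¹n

Conserve mass number: 244 = 102 + 140 + k, so k = 244 − 242 = 2.
Check atomic number: 95 = 40 + 55 + 0 = 95. ✓

2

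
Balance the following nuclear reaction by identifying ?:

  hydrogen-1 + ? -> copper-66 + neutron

Ni-66

Conserve mass number: 1 + A = 66 + 1, so A = 66.
Conserve atomic number: 1 + Z = 29 + 0, so Z = 28.
Z = 28 is nickel, so the species is nickel-66.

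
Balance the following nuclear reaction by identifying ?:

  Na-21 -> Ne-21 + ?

positron

Conserve mass number: 21 = 21 + A, so A = 0.
Conserve atomic number: 11 = 10 + Z, so Z = 1.
A = 0 and Z = 1 is e⁺ — a positron.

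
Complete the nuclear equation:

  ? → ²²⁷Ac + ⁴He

Pa-231

Conserve mass number: A = 227 + 4, so A = 231.
Conserve atomic number: Z = 89 + 2, so Z = 91.
Z = 91 is protactinium, so the species is ²³¹Pa.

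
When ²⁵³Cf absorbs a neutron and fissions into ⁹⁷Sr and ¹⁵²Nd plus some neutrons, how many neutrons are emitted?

5

Conserve mass number: 254 = 97 + 152 + k, so k = 254 − 249 = 5.
Check atomic number: 98 = 38 + 60 + 0 = 98. ✓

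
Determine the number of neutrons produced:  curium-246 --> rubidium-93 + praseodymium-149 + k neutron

Conserve mass number: 246 = 93 + 149 + k, so k = 246 − 242 = 4.
Check atomic number: 96 = 37 + 59 + 0 = 96. ✓

4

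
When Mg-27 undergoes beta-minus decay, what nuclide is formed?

Al-27

Beta-minus decay: mass number changes by +0, atomic number by +1.
A: 27 = 27; Z: 12 + 1 = 13.
Z = 13 is aluminium, so the daughter is Al-27.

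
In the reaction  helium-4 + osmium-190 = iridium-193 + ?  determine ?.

proton

Conserve mass number: 4 + 190 = 193 + A, so A = 1.
Conserve atomic number: 2 + 76 = 77 + Z, so Z = 1.
A = 1 and Z = 1 is hydrogen-1 — a proton.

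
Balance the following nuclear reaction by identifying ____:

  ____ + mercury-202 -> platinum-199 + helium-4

Conserve mass number: A + 202 = 199 + 4, so A = 1.
Conserve atomic number: Z + 80 = 78 + 2, so Z = 0.
A = 1 and Z = 0 is neutron — a neutron.

neutron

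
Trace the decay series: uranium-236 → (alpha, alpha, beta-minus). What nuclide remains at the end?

Ac-228

Start: (A, Z) = (236, 92).
After α: (232, 90).
After α: (228, 88).
After β⁻: (228, 89).
Z = 89 is actinium.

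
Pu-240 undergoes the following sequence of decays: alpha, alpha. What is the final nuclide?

Th-232

Start: (A, Z) = (240, 94).
After α: (236, 92).
After α: (232, 90).
Z = 90 is thorium.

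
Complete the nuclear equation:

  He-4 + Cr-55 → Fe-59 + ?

gamma ray

Conserve mass number: 4 + 55 = 59 + A, so A = 0.
Conserve atomic number: 2 + 24 = 26 + Z, so Z = 0.
A = 0 and Z = 0 is γ — a gamma ray.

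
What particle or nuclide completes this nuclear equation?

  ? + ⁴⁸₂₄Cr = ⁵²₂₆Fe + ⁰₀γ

alpha particle

Conserve mass number: A + 48 = 52 + 0, so A = 4.
Conserve atomic number: Z + 24 = 26 + 0, so Z = 2.
A = 4 and Z = 2 is ⁴₂He — an alpha particle.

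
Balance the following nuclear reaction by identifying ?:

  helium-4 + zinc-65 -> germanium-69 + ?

gamma ray

Conserve mass number: 4 + 65 = 69 + A, so A = 0.
Conserve atomic number: 2 + 30 = 32 + Z, so Z = 0.
A = 0 and Z = 0 is γ — a gamma ray.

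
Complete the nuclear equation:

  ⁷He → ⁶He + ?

Conserve mass number: 7 = 6 + A, so A = 1.
Conserve atomic number: 2 = 2 + Z, so Z = 0.
A = 1 and Z = 0 is ¹n — a neutron.

neutron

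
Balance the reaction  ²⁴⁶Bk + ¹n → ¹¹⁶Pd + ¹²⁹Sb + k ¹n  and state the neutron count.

2

Conserve mass number: 247 = 116 + 129 + k, so k = 247 − 245 = 2.
Check atomic number: 97 = 46 + 51 + 0 = 97. ✓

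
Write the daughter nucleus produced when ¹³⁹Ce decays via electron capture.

La-139

Electron capture: mass number changes by +0, atomic number by -1.
A: 139 = 139; Z: 58 − 1 = 57.
Z = 57 is lanthanum, so the daughter is ¹³⁹La.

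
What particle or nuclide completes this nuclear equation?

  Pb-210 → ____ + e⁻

Conserve mass number: 210 = A + 0, so A = 210.
Conserve atomic number: 82 = Z − 1, so Z = 83.
Z = 83 is bismuth, so the species is Bi-210.

Bi-210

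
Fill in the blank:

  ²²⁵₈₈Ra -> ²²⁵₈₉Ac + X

Conserve mass number: 225 = 225 + A, so A = 0.
Conserve atomic number: 88 = 89 + Z, so Z = -1.
A = 0 and Z = -1 is ⁰₋₁e — a beta-minus particle.

beta-minus particle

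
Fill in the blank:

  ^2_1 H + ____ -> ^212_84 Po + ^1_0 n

Conserve mass number: 2 + A = 212 + 1, so A = 211.
Conserve atomic number: 1 + Z = 84 + 0, so Z = 83.
Z = 83 is bismuth, so the species is ^211_83 Bi.

Bi-211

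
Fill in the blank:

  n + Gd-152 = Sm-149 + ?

alpha particle

Conserve mass number: 1 + 152 = 149 + A, so A = 4.
Conserve atomic number: 0 + 64 = 62 + Z, so Z = 2.
A = 4 and Z = 2 is He-4 — an alpha particle.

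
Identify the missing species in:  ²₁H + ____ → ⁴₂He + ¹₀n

triton

Conserve mass number: 2 + A = 4 + 1, so A = 3.
Conserve atomic number: 1 + Z = 2 + 0, so Z = 1.
A = 3 and Z = 1 is ³₁H — a triton.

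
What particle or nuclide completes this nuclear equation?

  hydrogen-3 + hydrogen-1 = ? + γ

Conserve mass number: 3 + 1 = A + 0, so A = 4.
Conserve atomic number: 1 + 1 = Z + 0, so Z = 2.
A = 4 and Z = 2 is helium-4 — an alpha particle.

He-4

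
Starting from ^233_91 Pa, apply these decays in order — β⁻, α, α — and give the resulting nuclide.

Start: (A, Z) = (233, 91).
After β⁻: (233, 92).
After α: (229, 90).
After α: (225, 88).
Z = 88 is radium.

Ra-225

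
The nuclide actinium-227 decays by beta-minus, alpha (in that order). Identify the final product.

Start: (A, Z) = (227, 89).
After β⁻: (227, 90).
After α: (223, 88).
Z = 88 is radium.

Ra-223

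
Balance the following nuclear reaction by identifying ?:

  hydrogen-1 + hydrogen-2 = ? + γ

He-3

Conserve mass number: 1 + 2 = A + 0, so A = 3.
Conserve atomic number: 1 + 1 = Z + 0, so Z = 2.
Z = 2 is helium, so the species is helium-3.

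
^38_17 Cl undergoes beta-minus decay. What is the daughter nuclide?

Ar-38

Beta-minus decay: mass number changes by +0, atomic number by +1.
A: 38 = 38; Z: 17 + 1 = 18.
Z = 18 is argon, so the daughter is ^38_18 Ar.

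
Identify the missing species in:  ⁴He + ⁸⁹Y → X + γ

Conserve mass number: 4 + 89 = A + 0, so A = 93.
Conserve atomic number: 2 + 39 = Z + 0, so Z = 41.
Z = 41 is niobium, so the species is ⁹³Nb.

Nb-93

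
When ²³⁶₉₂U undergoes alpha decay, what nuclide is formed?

Th-232

Alpha decay: mass number changes by -4, atomic number by -2.
A: 236 − 4 = 232; Z: 92 − 2 = 90.
Z = 90 is thorium, so the daughter is ²³²₉₀Th.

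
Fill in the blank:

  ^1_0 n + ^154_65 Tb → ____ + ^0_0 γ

Conserve mass number: 1 + 154 = A + 0, so A = 155.
Conserve atomic number: 0 + 65 = Z + 0, so Z = 65.
Z = 65 is terbium, so the species is ^155_65 Tb.

Tb-155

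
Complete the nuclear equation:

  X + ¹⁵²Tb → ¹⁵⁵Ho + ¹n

alpha particle

Conserve mass number: A + 152 = 155 + 1, so A = 4.
Conserve atomic number: Z + 65 = 67 + 0, so Z = 2.
A = 4 and Z = 2 is ⁴He — an alpha particle.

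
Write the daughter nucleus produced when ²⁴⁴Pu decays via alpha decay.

U-240

Alpha decay: mass number changes by -4, atomic number by -2.
A: 244 − 4 = 240; Z: 94 − 2 = 92.
Z = 92 is uranium, so the daughter is ²⁴⁰U.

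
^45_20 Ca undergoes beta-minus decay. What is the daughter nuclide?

Sc-45

Beta-minus decay: mass number changes by +0, atomic number by +1.
A: 45 = 45; Z: 20 + 1 = 21.
Z = 21 is scandium, so the daughter is ^45_21 Sc.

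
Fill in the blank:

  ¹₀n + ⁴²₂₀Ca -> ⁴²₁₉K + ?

proton

Conserve mass number: 1 + 42 = 42 + A, so A = 1.
Conserve atomic number: 0 + 20 = 19 + Z, so Z = 1.
A = 1 and Z = 1 is ¹₁H — a proton.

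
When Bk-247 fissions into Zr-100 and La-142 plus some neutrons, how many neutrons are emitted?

5

Conserve mass number: 247 = 100 + 142 + k, so k = 247 − 242 = 5.
Check atomic number: 97 = 40 + 57 + 0 = 97. ✓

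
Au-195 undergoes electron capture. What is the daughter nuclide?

Pt-195

Electron capture: mass number changes by +0, atomic number by -1.
A: 195 = 195; Z: 79 − 1 = 78.
Z = 78 is platinum, so the daughter is Pt-195.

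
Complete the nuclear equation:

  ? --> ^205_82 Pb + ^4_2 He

Conserve mass number: A = 205 + 4, so A = 209.
Conserve atomic number: Z = 82 + 2, so Z = 84.
Z = 84 is polonium, so the species is ^209_84 Po.

Po-209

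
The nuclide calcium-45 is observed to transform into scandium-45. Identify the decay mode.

beta-minus decay

ΔA = 45 − 45 = 0; ΔZ = 21 − 20 = +1.
A is unchanged and Z rises by 1 — a neutron has become a proton (β⁻ decay).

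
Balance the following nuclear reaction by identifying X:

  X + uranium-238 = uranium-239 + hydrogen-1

Conserve mass number: A + 238 = 239 + 1, so A = 2.
Conserve atomic number: Z + 92 = 92 + 1, so Z = 1.
A = 2 and Z = 1 is hydrogen-2 — a deuteron.

deuteron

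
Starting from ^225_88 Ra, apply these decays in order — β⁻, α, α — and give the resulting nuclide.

At-217

Start: (A, Z) = (225, 88).
After β⁻: (225, 89).
After α: (221, 87).
After α: (217, 85).
Z = 85 is astatine.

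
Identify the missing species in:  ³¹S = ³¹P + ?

positron

Conserve mass number: 31 = 31 + A, so A = 0.
Conserve atomic number: 16 = 15 + Z, so Z = 1.
A = 0 and Z = 1 is e⁺ — a positron.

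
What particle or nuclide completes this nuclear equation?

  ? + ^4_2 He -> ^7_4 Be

Conserve mass number: A + 4 = 7, so A = 3.
Conserve atomic number: Z + 2 = 4, so Z = 2.
Z = 2 is helium, so the species is ^3_2 He.

He-3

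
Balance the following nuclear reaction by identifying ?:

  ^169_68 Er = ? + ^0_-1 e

Conserve mass number: 169 = A + 0, so A = 169.
Conserve atomic number: 68 = Z − 1, so Z = 69.
Z = 69 is thulium, so the species is ^169_69 Tm.

Tm-169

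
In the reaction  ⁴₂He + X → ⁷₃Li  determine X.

Conserve mass number: 4 + A = 7, so A = 3.
Conserve atomic number: 2 + Z = 3, so Z = 1.
A = 3 and Z = 1 is ³₁H — a triton.

triton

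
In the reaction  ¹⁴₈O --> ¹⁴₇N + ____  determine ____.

Conserve mass number: 14 = 14 + A, so A = 0.
Conserve atomic number: 8 = 7 + Z, so Z = 1.
A = 0 and Z = 1 is ⁰₁e — a positron.

positron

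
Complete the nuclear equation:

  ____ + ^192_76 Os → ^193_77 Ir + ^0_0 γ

proton

Conserve mass number: A + 192 = 193 + 0, so A = 1.
Conserve atomic number: Z + 76 = 77 + 0, so Z = 1.
A = 1 and Z = 1 is ^1_1 H — a proton.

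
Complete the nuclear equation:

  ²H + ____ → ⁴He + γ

Conserve mass number: 2 + A = 4 + 0, so A = 2.
Conserve atomic number: 1 + Z = 2 + 0, so Z = 1.
A = 2 and Z = 1 is ²H — a deuteron.

deuteron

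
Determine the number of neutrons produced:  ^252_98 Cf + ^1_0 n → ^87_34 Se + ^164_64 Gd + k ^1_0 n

2

Conserve mass number: 253 = 87 + 164 + k, so k = 253 − 251 = 2.
Check atomic number: 98 = 34 + 64 + 0 = 98. ✓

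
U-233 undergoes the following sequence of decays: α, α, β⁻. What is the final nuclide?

Ac-225

Start: (A, Z) = (233, 92).
After α: (229, 90).
After α: (225, 88).
After β⁻: (225, 89).
Z = 89 is actinium.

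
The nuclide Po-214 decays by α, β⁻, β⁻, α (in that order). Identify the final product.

Start: (A, Z) = (214, 84).
After α: (210, 82).
After β⁻: (210, 83).
After β⁻: (210, 84).
After α: (206, 82).
Z = 82 is lead.

Pb-206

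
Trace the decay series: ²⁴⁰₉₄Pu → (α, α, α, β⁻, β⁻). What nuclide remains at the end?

Th-228

Start: (A, Z) = (240, 94).
After α: (236, 92).
After α: (232, 90).
After α: (228, 88).
After β⁻: (228, 89).
After β⁻: (228, 90).
Z = 90 is thorium.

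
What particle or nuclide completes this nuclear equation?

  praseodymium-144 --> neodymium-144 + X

Conserve mass number: 144 = 144 + A, so A = 0.
Conserve atomic number: 59 = 60 + Z, so Z = -1.
A = 0 and Z = -1 is e⁻ — a beta-minus particle.

beta-minus particle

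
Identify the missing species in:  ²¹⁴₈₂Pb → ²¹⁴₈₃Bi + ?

beta-minus particle

Conserve mass number: 214 = 214 + A, so A = 0.
Conserve atomic number: 82 = 83 + Z, so Z = -1.
A = 0 and Z = -1 is ⁰₋₁e — a beta-minus particle.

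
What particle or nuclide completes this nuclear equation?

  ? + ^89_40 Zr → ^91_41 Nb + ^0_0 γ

deuteron

Conserve mass number: A + 89 = 91 + 0, so A = 2.
Conserve atomic number: Z + 40 = 41 + 0, so Z = 1.
A = 2 and Z = 1 is ^2_1 H — a deuteron.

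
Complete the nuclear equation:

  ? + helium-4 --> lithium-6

deuteron

Conserve mass number: A + 4 = 6, so A = 2.
Conserve atomic number: Z + 2 = 3, so Z = 1.
A = 2 and Z = 1 is hydrogen-2 — a deuteron.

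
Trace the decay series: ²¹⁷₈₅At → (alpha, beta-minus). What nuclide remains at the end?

Po-213

Start: (A, Z) = (217, 85).
After α: (213, 83).
After β⁻: (213, 84).
Z = 84 is polonium.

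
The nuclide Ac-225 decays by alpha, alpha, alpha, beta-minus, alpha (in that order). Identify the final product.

Pb-209

Start: (A, Z) = (225, 89).
After α: (221, 87).
After α: (217, 85).
After α: (213, 83).
After β⁻: (213, 84).
After α: (209, 82).
Z = 82 is lead.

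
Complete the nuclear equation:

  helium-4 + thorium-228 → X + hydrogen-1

Conserve mass number: 4 + 228 = A + 1, so A = 231.
Conserve atomic number: 2 + 90 = Z + 1, so Z = 91.
Z = 91 is protactinium, so the species is protactinium-231.

Pa-231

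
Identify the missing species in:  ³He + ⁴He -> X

Conserve mass number: 3 + 4 = A, so A = 7.
Conserve atomic number: 2 + 2 = Z, so Z = 4.
Z = 4 is beryllium, so the species is ⁷Be.

Be-7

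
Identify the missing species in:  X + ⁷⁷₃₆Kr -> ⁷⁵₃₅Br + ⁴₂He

Conserve mass number: A + 77 = 75 + 4, so A = 2.
Conserve atomic number: Z + 36 = 35 + 2, so Z = 1.
A = 2 and Z = 1 is ²₁H — a deuteron.

deuteron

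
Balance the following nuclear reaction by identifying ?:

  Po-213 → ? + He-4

Pb-209

Conserve mass number: 213 = A + 4, so A = 209.
Conserve atomic number: 84 = Z + 2, so Z = 82.
Z = 82 is lead, so the species is Pb-209.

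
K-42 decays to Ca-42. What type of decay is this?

beta-minus decay

ΔA = 42 − 42 = 0; ΔZ = 20 − 19 = +1.
A is unchanged and Z rises by 1 — a neutron has become a proton (β⁻ decay).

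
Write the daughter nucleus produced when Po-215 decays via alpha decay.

Alpha decay: mass number changes by -4, atomic number by -2.
A: 215 − 4 = 211; Z: 84 − 2 = 82.
Z = 82 is lead, so the daughter is Pb-211.

Pb-211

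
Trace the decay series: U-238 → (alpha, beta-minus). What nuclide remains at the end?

Pa-234

Start: (A, Z) = (238, 92).
After α: (234, 90).
After β⁻: (234, 91).
Z = 91 is protactinium.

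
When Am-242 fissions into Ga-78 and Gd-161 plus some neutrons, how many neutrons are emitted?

3

Conserve mass number: 242 = 78 + 161 + k, so k = 242 − 239 = 3.
Check atomic number: 95 = 31 + 64 + 0 = 95. ✓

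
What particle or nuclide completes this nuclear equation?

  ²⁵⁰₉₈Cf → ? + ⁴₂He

Conserve mass number: 250 = A + 4, so A = 246.
Conserve atomic number: 98 = Z + 2, so Z = 96.
Z = 96 is curium, so the species is ²⁴⁶₉₆Cm.

Cm-246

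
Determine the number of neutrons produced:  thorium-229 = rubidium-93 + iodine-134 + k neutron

Conserve mass number: 229 = 93 + 134 + k, so k = 229 − 227 = 2.
Check atomic number: 90 = 37 + 53 + 0 = 90. ✓

2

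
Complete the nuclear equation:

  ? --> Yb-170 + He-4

Conserve mass number: A = 170 + 4, so A = 174.
Conserve atomic number: Z = 70 + 2, so Z = 72.
Z = 72 is hafnium, so the species is Hf-174.

Hf-174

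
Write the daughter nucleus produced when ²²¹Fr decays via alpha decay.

At-217

Alpha decay: mass number changes by -4, atomic number by -2.
A: 221 − 4 = 217; Z: 87 − 2 = 85.
Z = 85 is astatine, so the daughter is ²¹⁷At.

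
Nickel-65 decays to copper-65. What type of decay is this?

ΔA = 65 − 65 = 0; ΔZ = 29 − 28 = +1.
A is unchanged and Z rises by 1 — a neutron has become a proton (β⁻ decay).

beta-minus decay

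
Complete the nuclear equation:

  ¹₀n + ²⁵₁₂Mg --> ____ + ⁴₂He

Ne-22

Conserve mass number: 1 + 25 = A + 4, so A = 22.
Conserve atomic number: 0 + 12 = Z + 2, so Z = 10.
Z = 10 is neon, so the species is ²²₁₀Ne.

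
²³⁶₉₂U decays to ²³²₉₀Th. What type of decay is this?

ΔA = 232 − 236 = -4; ΔZ = 90 − 92 = -2.
A drops by 4 and Z drops by 2 — the signature of alpha emission.

alpha decay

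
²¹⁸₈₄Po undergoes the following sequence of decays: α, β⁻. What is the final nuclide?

Start: (A, Z) = (218, 84).
After α: (214, 82).
After β⁻: (214, 83).
Z = 83 is bismuth.

Bi-214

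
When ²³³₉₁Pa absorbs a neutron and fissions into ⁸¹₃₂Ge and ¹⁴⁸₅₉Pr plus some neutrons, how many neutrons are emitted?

Conserve mass number: 234 = 81 + 148 + k, so k = 234 − 229 = 5.
Check atomic number: 91 = 32 + 59 + 0 = 91. ✓

5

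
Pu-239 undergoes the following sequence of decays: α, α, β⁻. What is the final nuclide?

Start: (A, Z) = (239, 94).
After α: (235, 92).
After α: (231, 90).
After β⁻: (231, 91).
Z = 91 is protactinium.

Pa-231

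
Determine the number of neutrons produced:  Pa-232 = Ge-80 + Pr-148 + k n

4

Conserve mass number: 232 = 80 + 148 + k, so k = 232 − 228 = 4.
Check atomic number: 91 = 32 + 59 + 0 = 91. ✓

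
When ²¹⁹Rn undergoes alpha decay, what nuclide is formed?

Alpha decay: mass number changes by -4, atomic number by -2.
A: 219 − 4 = 215; Z: 86 − 2 = 84.
Z = 84 is polonium, so the daughter is ²¹⁵Po.

Po-215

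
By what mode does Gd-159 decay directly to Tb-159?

ΔA = 159 − 159 = 0; ΔZ = 65 − 64 = +1.
A is unchanged and Z rises by 1 — a neutron has become a proton (β⁻ decay).

beta-minus decay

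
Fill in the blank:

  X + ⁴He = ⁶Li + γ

Conserve mass number: A + 4 = 6 + 0, so A = 2.
Conserve atomic number: Z + 2 = 3 + 0, so Z = 1.
A = 2 and Z = 1 is ²H — a deuteron.

deuteron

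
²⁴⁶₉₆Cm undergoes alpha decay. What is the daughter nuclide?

Alpha decay: mass number changes by -4, atomic number by -2.
A: 246 − 4 = 242; Z: 96 − 2 = 94.
Z = 94 is plutonium, so the daughter is ²⁴²₉₄Pu.

Pu-242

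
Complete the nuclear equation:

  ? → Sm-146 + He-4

Conserve mass number: A = 146 + 4, so A = 150.
Conserve atomic number: Z = 62 + 2, so Z = 64.
Z = 64 is gadolinium, so the species is Gd-150.

Gd-150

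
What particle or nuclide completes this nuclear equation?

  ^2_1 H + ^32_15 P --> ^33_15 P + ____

Conserve mass number: 2 + 32 = 33 + A, so A = 1.
Conserve atomic number: 1 + 15 = 15 + Z, so Z = 1.
A = 1 and Z = 1 is ^1_1 H — a proton.

proton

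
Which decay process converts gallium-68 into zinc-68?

beta-plus decay or electron capture

ΔA = 68 − 68 = 0; ΔZ = 30 − 31 = -1.
A is unchanged and Z drops by 1 — a proton has become a neutron (β⁺ emission or electron capture).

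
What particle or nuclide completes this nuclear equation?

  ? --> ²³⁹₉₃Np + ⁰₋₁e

U-239

Conserve mass number: A = 239 + 0, so A = 239.
Conserve atomic number: Z = 93 − 1, so Z = 92.
Z = 92 is uranium, so the species is ²³⁹₉₂U.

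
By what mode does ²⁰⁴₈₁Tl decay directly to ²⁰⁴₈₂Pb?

ΔA = 204 − 204 = 0; ΔZ = 82 − 81 = +1.
A is unchanged and Z rises by 1 — a neutron has become a proton (β⁻ decay).

beta-minus decay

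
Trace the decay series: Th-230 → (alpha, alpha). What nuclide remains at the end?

Rn-222

Start: (A, Z) = (230, 90).
After α: (226, 88).
After α: (222, 86).
Z = 86 is radon.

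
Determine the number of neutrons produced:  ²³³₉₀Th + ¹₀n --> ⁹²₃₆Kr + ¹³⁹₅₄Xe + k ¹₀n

3

Conserve mass number: 234 = 92 + 139 + k, so k = 234 − 231 = 3.
Check atomic number: 90 = 36 + 54 + 0 = 90. ✓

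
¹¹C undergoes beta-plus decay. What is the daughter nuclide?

Beta-plus decay: mass number changes by +0, atomic number by -1.
A: 11 = 11; Z: 6 − 1 = 5.
Z = 5 is boron, so the daughter is ¹¹B.

B-11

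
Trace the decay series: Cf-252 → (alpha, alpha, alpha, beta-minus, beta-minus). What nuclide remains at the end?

Start: (A, Z) = (252, 98).
After α: (248, 96).
After α: (244, 94).
After α: (240, 92).
After β⁻: (240, 93).
After β⁻: (240, 94).
Z = 94 is plutonium.

Pu-240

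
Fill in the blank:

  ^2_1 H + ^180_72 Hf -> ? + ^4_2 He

Lu-178

Conserve mass number: 2 + 180 = A + 4, so A = 178.
Conserve atomic number: 1 + 72 = Z + 2, so Z = 71.
Z = 71 is lutetium, so the species is ^178_71 Lu.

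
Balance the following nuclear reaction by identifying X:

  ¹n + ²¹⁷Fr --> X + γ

Conserve mass number: 1 + 217 = A + 0, so A = 218.
Conserve atomic number: 0 + 87 = Z + 0, so Z = 87.
Z = 87 is francium, so the species is ²¹⁸Fr.

Fr-218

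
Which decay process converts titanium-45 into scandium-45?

ΔA = 45 − 45 = 0; ΔZ = 21 − 22 = -1.
A is unchanged and Z drops by 1 — a proton has become a neutron (β⁺ emission or electron capture).

beta-plus decay or electron capture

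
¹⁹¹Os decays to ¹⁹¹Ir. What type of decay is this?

ΔA = 191 − 191 = 0; ΔZ = 77 − 76 = +1.
A is unchanged and Z rises by 1 — a neutron has become a proton (β⁻ decay).

beta-minus decay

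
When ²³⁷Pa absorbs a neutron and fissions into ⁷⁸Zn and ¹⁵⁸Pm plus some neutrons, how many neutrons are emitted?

Conserve mass number: 238 = 78 + 158 + k, so k = 238 − 236 = 2.
Check atomic number: 91 = 30 + 61 + 0 = 91. ✓

2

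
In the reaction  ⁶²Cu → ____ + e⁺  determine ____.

Ni-62

Conserve mass number: 62 = A + 0, so A = 62.
Conserve atomic number: 29 = Z + 1, so Z = 28.
Z = 28 is nickel, so the species is ⁶²Ni.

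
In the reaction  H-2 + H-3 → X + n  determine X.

He-4

Conserve mass number: 2 + 3 = A + 1, so A = 4.
Conserve atomic number: 1 + 1 = Z + 0, so Z = 2.
A = 4 and Z = 2 is He-4 — an alpha particle.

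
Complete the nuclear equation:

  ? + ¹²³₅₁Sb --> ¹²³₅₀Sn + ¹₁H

neutron

Conserve mass number: A + 123 = 123 + 1, so A = 1.
Conserve atomic number: Z + 51 = 50 + 1, so Z = 0.
A = 1 and Z = 0 is ¹₀n — a neutron.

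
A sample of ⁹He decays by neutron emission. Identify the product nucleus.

He-8

Neutron emission: mass number changes by -1, atomic number by +0.
A: 9 − 1 = 8; Z: 2 = 2.
Z = 2 is helium, so the daughter is ⁸He.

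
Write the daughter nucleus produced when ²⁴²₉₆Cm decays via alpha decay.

Pu-238

Alpha decay: mass number changes by -4, atomic number by -2.
A: 242 − 4 = 238; Z: 96 − 2 = 94.
Z = 94 is plutonium, so the daughter is ²³⁸₉₄Pu.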